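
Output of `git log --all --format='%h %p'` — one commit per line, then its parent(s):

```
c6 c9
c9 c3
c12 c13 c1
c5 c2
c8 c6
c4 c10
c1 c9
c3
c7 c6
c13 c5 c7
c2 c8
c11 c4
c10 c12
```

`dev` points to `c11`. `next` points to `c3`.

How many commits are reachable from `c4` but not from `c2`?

7

Reachable from c4: {c1, c10, c12, c13, c2, c3, c4, c5, c6, c7, c8, c9}.
Reachable from c2: {c2, c3, c6, c8, c9}.
In c4's history but not c2's: {c1, c10, c12, c13, c4, c5, c7} — 7 commits.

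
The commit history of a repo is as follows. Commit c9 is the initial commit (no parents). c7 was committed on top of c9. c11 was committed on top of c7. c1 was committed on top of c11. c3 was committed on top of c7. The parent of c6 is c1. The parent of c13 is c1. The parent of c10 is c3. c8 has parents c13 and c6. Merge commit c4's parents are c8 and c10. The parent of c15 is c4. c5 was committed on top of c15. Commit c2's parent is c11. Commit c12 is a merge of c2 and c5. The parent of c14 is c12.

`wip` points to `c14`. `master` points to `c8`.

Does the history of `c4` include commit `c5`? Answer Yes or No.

Ancestors of c4: {c1, c10, c11, c13, c3, c4, c6, c7, c8, c9}.
c5 is not in that set, so it is not an ancestor of c4.

No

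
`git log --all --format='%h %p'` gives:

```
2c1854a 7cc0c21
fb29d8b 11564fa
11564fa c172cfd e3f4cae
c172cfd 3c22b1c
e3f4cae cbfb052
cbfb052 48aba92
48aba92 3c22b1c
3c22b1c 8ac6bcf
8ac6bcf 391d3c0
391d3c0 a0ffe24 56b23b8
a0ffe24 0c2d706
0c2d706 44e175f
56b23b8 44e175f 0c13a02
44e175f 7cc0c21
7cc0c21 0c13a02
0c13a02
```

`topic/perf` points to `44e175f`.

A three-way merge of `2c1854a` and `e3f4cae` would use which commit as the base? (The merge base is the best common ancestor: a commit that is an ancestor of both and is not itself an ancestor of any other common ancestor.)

7cc0c21

Ancestors of 2c1854a: {0c13a02, 2c1854a, 7cc0c21}.
Ancestors of e3f4cae: {0c13a02, 0c2d706, 391d3c0, 3c22b1c, 44e175f, 48aba92, 56b23b8, 7cc0c21, 8ac6bcf, a0ffe24, cbfb052, e3f4cae}.
Common ancestors: {0c13a02, 7cc0c21}.
Among these, 7cc0c21 is not an ancestor of any other common ancestor — it is the merge base.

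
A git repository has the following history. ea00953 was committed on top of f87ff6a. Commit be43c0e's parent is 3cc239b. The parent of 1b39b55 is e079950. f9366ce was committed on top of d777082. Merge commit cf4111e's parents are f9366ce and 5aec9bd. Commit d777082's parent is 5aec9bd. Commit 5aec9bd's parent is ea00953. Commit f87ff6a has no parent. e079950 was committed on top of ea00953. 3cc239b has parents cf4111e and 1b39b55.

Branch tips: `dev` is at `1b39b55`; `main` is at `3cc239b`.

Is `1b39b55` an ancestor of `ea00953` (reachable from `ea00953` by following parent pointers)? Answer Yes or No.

Ancestors of ea00953: {ea00953, f87ff6a}.
1b39b55 is not in that set, so it is not an ancestor of ea00953.

No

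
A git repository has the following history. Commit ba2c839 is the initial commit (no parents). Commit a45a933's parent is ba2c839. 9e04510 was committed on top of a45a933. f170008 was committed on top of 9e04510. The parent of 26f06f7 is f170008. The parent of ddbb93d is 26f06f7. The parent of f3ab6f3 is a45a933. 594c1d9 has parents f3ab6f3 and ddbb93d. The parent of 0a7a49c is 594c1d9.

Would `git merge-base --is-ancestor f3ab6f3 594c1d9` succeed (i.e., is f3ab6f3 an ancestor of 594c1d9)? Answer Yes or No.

Yes

Ancestors of 594c1d9 (commits reachable by following parents): {26f06f7, 594c1d9, 9e04510, a45a933, ba2c839, ddbb93d, f170008, f3ab6f3}.
f3ab6f3 is in that set, so it is an ancestor of 594c1d9.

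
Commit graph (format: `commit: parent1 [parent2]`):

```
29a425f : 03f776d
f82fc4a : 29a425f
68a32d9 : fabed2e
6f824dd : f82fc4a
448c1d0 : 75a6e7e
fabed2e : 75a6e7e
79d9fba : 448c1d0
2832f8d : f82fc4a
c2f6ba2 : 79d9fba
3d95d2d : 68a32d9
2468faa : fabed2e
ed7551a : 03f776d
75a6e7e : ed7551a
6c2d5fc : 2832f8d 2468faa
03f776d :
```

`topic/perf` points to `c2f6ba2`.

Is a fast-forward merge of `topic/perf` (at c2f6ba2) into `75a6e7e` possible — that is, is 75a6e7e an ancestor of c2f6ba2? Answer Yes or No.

A fast-forward from 75a6e7e to c2f6ba2 is possible iff 75a6e7e is an ancestor of c2f6ba2.
Ancestors of c2f6ba2: {03f776d, 448c1d0, 75a6e7e, 79d9fba, c2f6ba2, ed7551a}.
75a6e7e is among them, so fast-forward is possible.

Yes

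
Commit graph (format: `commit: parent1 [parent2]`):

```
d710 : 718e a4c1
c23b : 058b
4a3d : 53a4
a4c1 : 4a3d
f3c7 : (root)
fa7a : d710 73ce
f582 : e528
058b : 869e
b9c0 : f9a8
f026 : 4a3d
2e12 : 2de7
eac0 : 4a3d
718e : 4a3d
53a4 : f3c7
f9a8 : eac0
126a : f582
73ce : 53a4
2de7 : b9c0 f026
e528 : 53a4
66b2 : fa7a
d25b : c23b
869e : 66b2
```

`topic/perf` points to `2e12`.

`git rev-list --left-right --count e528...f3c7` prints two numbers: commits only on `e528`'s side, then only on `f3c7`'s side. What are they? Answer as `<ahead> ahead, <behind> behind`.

Reachable from e528: {53a4, e528, f3c7}.
Reachable from f3c7: {f3c7}.
Only in e528's history (ahead): {53a4, e528} — 2.
Only in f3c7's history (behind): {} — 0.

2 ahead, 0 behind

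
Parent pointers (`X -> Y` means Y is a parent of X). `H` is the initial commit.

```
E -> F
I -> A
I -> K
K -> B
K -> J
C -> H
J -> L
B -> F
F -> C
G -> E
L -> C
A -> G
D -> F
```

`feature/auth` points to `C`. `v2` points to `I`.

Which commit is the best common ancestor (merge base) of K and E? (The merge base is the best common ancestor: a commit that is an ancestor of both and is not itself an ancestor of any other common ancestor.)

F

Ancestors of K: {B, C, F, H, J, K, L}.
Ancestors of E: {C, E, F, H}.
Common ancestors: {C, F, H}.
Among these, F is not an ancestor of any other common ancestor — it is the merge base.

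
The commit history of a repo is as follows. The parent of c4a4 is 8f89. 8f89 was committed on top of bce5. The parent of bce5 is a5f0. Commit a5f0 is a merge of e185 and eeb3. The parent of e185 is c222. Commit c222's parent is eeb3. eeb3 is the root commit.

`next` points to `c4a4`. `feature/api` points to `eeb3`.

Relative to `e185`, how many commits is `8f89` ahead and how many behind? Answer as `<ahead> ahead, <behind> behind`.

3 ahead, 0 behind

Reachable from 8f89: {8f89, a5f0, bce5, c222, e185, eeb3}.
Reachable from e185: {c222, e185, eeb3}.
Only in 8f89's history (ahead): {8f89, a5f0, bce5} — 3.
Only in e185's history (behind): {} — 0.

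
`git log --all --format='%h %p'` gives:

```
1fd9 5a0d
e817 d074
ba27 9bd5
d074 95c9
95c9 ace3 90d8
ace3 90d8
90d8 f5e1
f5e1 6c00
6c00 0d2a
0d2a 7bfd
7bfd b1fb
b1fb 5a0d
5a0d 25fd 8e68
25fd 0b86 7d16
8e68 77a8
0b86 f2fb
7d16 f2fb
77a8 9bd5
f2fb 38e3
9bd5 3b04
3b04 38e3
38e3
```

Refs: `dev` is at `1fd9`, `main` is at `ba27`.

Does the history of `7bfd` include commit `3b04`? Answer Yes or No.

Ancestors of 7bfd (commits reachable by following parents): {0b86, 25fd, 38e3, 3b04, 5a0d, 77a8, 7bfd, 7d16, 8e68, 9bd5, b1fb, f2fb}.
3b04 is in that set, so it is an ancestor of 7bfd.

Yes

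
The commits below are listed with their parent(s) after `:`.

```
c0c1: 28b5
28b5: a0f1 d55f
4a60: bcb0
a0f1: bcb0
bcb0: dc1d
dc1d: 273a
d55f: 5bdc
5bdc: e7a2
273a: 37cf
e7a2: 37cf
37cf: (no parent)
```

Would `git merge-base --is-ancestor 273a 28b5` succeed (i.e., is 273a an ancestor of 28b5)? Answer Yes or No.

Ancestors of 28b5 (commits reachable by following parents): {273a, 28b5, 37cf, 5bdc, a0f1, bcb0, d55f, dc1d, e7a2}.
273a is in that set, so it is an ancestor of 28b5.

Yes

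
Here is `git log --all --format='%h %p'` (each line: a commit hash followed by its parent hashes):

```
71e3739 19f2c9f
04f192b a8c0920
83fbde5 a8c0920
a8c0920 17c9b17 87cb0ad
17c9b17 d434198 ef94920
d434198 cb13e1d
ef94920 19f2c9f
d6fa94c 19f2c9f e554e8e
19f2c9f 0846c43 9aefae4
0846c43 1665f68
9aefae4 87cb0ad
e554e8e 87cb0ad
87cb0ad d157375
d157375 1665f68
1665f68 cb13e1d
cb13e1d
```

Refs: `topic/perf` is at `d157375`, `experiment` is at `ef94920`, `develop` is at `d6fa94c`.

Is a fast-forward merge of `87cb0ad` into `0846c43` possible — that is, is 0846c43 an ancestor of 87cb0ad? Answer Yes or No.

A fast-forward from 0846c43 to 87cb0ad is possible iff 0846c43 is an ancestor of 87cb0ad.
Ancestors of 87cb0ad: {1665f68, 87cb0ad, cb13e1d, d157375}.
0846c43 is not among them, so fast-forward is not possible.

No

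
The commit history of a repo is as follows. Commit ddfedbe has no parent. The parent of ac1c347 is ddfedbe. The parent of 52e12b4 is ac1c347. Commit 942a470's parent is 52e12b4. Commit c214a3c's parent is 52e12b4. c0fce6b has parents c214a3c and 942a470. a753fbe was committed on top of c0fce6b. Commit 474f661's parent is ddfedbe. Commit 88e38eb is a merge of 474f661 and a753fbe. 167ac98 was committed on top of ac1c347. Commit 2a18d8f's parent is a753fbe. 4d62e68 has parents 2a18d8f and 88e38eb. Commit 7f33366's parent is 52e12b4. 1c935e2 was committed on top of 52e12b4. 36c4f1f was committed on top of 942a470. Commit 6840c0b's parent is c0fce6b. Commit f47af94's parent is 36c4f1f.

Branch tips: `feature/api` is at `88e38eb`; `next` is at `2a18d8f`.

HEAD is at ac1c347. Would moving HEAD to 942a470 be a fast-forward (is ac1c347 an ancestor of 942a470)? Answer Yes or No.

Yes

A fast-forward from ac1c347 to 942a470 is possible iff ac1c347 is an ancestor of 942a470.
Ancestors of 942a470: {52e12b4, 942a470, ac1c347, ddfedbe}.
ac1c347 is among them, so fast-forward is possible.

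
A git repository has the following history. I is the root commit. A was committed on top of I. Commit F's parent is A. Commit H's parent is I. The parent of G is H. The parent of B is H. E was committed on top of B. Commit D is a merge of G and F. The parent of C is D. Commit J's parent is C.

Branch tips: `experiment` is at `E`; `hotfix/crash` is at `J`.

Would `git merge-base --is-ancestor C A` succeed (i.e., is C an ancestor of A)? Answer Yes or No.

Ancestors of A: {A, I}.
C is not in that set, so it is not an ancestor of A.

No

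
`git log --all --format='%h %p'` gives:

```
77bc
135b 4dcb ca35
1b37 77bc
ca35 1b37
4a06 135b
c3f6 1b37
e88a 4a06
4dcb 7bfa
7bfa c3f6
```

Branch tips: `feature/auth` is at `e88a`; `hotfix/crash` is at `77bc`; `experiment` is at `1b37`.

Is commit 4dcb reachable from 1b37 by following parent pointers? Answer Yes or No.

No

Ancestors of 1b37: {1b37, 77bc}.
4dcb is not in that set, so it is not an ancestor of 1b37.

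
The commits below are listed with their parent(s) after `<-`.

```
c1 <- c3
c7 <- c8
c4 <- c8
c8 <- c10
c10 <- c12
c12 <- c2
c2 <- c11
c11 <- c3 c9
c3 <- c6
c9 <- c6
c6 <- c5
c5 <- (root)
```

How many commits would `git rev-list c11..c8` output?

4

Reachable from c8: {c10, c11, c12, c2, c3, c5, c6, c8, c9}.
Reachable from c11: {c11, c3, c5, c6, c9}.
In c8's history but not c11's: {c10, c12, c2, c8} — 4 commits.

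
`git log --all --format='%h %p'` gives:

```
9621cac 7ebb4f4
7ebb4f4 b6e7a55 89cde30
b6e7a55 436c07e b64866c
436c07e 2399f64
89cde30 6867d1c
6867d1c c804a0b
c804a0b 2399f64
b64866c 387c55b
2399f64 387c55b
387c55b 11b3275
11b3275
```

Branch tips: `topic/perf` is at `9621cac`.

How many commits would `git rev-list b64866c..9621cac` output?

8

Reachable from 9621cac: {11b3275, 2399f64, 387c55b, 436c07e, 6867d1c, 7ebb4f4, 89cde30, 9621cac, b64866c, b6e7a55, c804a0b}.
Reachable from b64866c: {11b3275, 387c55b, b64866c}.
In 9621cac's history but not b64866c's: {2399f64, 436c07e, 6867d1c, 7ebb4f4, 89cde30, 9621cac, b6e7a55, c804a0b} — 8 commits.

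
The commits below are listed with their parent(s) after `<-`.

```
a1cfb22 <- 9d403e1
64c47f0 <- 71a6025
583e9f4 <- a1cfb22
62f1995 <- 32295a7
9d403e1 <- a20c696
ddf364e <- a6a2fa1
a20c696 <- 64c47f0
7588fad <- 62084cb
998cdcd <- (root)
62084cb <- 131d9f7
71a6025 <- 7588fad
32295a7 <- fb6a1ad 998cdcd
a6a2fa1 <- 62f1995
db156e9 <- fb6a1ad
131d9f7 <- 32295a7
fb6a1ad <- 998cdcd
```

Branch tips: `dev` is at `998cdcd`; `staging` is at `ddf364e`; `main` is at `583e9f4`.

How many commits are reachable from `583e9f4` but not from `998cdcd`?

Reachable from 583e9f4: {131d9f7, 32295a7, 583e9f4, 62084cb, 64c47f0, 71a6025, 7588fad, 998cdcd, 9d403e1, a1cfb22, a20c696, fb6a1ad}.
Reachable from 998cdcd: {998cdcd}.
In 583e9f4's history but not 998cdcd's: {131d9f7, 32295a7, 583e9f4, 62084cb, 64c47f0, 71a6025, 7588fad, 9d403e1, a1cfb22, a20c696, fb6a1ad} — 11 commits.

11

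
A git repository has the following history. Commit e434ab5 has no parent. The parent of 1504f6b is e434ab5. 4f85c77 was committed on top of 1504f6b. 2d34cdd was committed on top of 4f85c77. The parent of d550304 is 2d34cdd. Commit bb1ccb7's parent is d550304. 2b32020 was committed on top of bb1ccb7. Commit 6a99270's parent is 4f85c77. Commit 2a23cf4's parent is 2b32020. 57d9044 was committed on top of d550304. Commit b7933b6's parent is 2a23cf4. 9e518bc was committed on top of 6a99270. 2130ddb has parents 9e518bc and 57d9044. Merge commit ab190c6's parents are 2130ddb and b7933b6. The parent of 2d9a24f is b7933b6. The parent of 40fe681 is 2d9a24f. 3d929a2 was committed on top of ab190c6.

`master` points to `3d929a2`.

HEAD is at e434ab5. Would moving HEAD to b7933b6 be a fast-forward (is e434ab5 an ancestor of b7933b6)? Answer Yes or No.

Yes

A fast-forward from e434ab5 to b7933b6 is possible iff e434ab5 is an ancestor of b7933b6.
Ancestors of b7933b6: {1504f6b, 2a23cf4, 2b32020, 2d34cdd, 4f85c77, b7933b6, bb1ccb7, d550304, e434ab5}.
e434ab5 is among them, so fast-forward is possible.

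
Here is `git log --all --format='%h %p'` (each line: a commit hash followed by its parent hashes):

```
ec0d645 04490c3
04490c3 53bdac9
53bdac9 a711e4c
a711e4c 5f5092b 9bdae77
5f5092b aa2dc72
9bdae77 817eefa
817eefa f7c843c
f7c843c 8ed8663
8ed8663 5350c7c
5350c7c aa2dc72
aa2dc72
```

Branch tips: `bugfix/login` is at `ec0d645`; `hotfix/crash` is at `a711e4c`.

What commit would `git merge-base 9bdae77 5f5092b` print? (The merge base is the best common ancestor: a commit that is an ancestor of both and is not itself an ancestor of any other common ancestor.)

aa2dc72

Ancestors of 9bdae77: {5350c7c, 817eefa, 8ed8663, 9bdae77, aa2dc72, f7c843c}.
Ancestors of 5f5092b: {5f5092b, aa2dc72}.
Common ancestors: {aa2dc72}.
The only common ancestor is aa2dc72, so it is the merge base.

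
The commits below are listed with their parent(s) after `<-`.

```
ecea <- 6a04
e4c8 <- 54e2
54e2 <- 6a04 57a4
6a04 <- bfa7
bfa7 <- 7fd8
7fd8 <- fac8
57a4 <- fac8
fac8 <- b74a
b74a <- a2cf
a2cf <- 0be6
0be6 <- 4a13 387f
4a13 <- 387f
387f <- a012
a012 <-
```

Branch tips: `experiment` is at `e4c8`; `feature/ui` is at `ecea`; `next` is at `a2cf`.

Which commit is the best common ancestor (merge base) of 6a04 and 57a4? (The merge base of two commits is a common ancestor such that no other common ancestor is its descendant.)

fac8

Ancestors of 6a04: {0be6, 387f, 4a13, 6a04, 7fd8, a012, a2cf, b74a, bfa7, fac8}.
Ancestors of 57a4: {0be6, 387f, 4a13, 57a4, a012, a2cf, b74a, fac8}.
Common ancestors: {0be6, 387f, 4a13, a012, a2cf, b74a, fac8}.
Among these, fac8 is not an ancestor of any other common ancestor — it is the merge base.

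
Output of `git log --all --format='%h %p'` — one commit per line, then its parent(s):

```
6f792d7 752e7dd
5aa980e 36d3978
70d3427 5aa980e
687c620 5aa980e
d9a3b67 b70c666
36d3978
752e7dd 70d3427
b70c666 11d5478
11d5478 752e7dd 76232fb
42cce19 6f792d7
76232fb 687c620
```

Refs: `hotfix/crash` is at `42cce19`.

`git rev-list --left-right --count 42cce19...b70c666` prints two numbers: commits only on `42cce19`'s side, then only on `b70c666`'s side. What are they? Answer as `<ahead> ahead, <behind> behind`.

Reachable from 42cce19: {36d3978, 42cce19, 5aa980e, 6f792d7, 70d3427, 752e7dd}.
Reachable from b70c666: {11d5478, 36d3978, 5aa980e, 687c620, 70d3427, 752e7dd, 76232fb, b70c666}.
Only in 42cce19's history (ahead): {42cce19, 6f792d7} — 2.
Only in b70c666's history (behind): {11d5478, 687c620, 76232fb, b70c666} — 4.

2 ahead, 4 behind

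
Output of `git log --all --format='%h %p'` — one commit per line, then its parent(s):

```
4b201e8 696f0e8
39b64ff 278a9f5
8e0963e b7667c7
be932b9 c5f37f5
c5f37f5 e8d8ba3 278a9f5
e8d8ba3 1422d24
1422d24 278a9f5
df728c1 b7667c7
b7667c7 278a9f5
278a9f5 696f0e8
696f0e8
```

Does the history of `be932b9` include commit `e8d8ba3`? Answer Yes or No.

Yes

Ancestors of be932b9 (commits reachable by following parents): {1422d24, 278a9f5, 696f0e8, be932b9, c5f37f5, e8d8ba3}.
e8d8ba3 is in that set, so it is an ancestor of be932b9.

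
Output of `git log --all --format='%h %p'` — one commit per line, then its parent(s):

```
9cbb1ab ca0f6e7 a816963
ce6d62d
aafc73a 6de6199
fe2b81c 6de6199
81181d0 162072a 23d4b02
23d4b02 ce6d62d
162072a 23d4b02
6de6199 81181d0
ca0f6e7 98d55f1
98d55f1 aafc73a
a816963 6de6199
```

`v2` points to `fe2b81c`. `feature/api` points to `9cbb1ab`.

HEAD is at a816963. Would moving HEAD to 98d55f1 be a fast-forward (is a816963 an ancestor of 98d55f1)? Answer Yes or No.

No

A fast-forward from a816963 to 98d55f1 is possible iff a816963 is an ancestor of 98d55f1.
Ancestors of 98d55f1: {162072a, 23d4b02, 6de6199, 81181d0, 98d55f1, aafc73a, ce6d62d}.
a816963 is not among them, so fast-forward is not possible.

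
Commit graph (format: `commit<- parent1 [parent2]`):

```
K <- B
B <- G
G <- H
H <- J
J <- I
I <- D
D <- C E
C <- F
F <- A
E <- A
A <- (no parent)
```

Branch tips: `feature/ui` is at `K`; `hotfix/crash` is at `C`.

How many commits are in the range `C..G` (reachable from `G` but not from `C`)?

Reachable from G: {A, C, D, E, F, G, H, I, J}.
Reachable from C: {A, C, F}.
In G's history but not C's: {D, E, G, H, I, J} — 6 commits.

6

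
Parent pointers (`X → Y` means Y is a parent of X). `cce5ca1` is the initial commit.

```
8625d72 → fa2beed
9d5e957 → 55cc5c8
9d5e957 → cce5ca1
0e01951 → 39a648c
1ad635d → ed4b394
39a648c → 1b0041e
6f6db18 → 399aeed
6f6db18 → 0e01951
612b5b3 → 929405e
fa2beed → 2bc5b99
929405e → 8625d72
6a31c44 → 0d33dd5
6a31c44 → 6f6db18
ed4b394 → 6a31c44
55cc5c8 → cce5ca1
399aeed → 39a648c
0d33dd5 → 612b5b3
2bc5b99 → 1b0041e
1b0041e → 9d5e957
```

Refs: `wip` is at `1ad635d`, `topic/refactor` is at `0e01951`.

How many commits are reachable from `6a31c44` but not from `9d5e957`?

Reachable from 6a31c44: {0d33dd5, 0e01951, 1b0041e, 2bc5b99, 399aeed, 39a648c, 55cc5c8, 612b5b3, 6a31c44, 6f6db18, 8625d72, 929405e, 9d5e957, cce5ca1, fa2beed}.
Reachable from 9d5e957: {55cc5c8, 9d5e957, cce5ca1}.
In 6a31c44's history but not 9d5e957's: {0d33dd5, 0e01951, 1b0041e, 2bc5b99, 399aeed, 39a648c, 612b5b3, 6a31c44, 6f6db18, 8625d72, 929405e, fa2beed} — 12 commits.

12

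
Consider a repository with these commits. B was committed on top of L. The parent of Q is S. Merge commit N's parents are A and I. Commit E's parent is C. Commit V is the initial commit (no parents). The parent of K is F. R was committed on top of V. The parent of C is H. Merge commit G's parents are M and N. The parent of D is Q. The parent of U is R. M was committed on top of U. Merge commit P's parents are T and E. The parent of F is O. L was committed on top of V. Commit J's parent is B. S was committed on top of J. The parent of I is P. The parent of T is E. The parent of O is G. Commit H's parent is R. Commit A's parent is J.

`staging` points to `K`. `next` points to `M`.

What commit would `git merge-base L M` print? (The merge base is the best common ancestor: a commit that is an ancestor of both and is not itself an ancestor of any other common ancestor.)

Ancestors of L: {L, V}.
Ancestors of M: {M, R, U, V}.
Common ancestors: {V}.
The only common ancestor is V, so it is the merge base.

V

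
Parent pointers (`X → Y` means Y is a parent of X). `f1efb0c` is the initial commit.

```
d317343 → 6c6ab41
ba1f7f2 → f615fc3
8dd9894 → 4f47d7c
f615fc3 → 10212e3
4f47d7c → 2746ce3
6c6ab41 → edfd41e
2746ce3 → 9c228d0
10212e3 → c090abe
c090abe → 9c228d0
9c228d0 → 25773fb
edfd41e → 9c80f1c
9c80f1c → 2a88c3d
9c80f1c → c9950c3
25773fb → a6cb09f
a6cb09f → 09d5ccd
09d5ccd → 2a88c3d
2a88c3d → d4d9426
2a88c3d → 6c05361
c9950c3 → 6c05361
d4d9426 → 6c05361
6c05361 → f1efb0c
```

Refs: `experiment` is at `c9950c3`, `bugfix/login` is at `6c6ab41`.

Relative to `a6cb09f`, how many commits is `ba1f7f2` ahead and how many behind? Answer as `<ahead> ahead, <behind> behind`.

Reachable from ba1f7f2: {09d5ccd, 10212e3, 25773fb, 2a88c3d, 6c05361, 9c228d0, a6cb09f, ba1f7f2, c090abe, d4d9426, f1efb0c, f615fc3}.
Reachable from a6cb09f: {09d5ccd, 2a88c3d, 6c05361, a6cb09f, d4d9426, f1efb0c}.
Only in ba1f7f2's history (ahead): {10212e3, 25773fb, 9c228d0, ba1f7f2, c090abe, f615fc3} — 6.
Only in a6cb09f's history (behind): {} — 0.

6 ahead, 0 behind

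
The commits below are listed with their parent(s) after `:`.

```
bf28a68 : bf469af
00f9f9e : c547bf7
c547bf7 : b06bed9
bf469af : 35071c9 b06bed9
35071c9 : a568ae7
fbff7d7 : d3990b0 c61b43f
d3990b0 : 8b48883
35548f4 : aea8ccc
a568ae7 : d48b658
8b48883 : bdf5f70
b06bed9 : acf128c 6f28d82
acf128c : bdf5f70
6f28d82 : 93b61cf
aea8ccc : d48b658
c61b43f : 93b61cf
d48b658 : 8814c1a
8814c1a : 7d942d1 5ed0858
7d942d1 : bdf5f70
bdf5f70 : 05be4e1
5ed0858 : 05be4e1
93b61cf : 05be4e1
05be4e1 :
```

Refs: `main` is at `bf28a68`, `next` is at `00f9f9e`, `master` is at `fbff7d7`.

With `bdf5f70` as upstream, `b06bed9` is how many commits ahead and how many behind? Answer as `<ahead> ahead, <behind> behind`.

Reachable from b06bed9: {05be4e1, 6f28d82, 93b61cf, acf128c, b06bed9, bdf5f70}.
Reachable from bdf5f70: {05be4e1, bdf5f70}.
Only in b06bed9's history (ahead): {6f28d82, 93b61cf, acf128c, b06bed9} — 4.
Only in bdf5f70's history (behind): {} — 0.

4 ahead, 0 behind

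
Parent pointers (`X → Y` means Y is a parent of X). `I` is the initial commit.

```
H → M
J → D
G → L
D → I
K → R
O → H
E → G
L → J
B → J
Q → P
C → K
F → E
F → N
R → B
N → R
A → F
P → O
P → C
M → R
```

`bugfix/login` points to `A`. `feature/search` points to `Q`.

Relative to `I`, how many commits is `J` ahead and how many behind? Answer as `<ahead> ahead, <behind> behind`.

2 ahead, 0 behind

Reachable from J: {D, I, J}.
Reachable from I: {I}.
Only in J's history (ahead): {D, J} — 2.
Only in I's history (behind): {} — 0.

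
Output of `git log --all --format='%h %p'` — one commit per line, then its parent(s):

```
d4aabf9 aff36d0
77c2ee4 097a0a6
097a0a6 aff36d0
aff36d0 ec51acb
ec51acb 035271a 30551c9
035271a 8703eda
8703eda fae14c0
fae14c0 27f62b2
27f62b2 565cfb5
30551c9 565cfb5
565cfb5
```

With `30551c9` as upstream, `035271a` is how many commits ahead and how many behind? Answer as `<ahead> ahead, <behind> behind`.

4 ahead, 1 behind

Reachable from 035271a: {035271a, 27f62b2, 565cfb5, 8703eda, fae14c0}.
Reachable from 30551c9: {30551c9, 565cfb5}.
Only in 035271a's history (ahead): {035271a, 27f62b2, 8703eda, fae14c0} — 4.
Only in 30551c9's history (behind): {30551c9} — 1.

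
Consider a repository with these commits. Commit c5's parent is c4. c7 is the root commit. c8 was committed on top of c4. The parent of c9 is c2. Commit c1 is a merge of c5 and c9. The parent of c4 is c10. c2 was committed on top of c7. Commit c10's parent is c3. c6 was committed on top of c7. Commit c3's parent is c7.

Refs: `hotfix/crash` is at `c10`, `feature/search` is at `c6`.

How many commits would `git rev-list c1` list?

8

Walking parent pointers from c1: reachable set = {c1, c10, c2, c3, c4, c5, c7, c9}.
That is 8 commits.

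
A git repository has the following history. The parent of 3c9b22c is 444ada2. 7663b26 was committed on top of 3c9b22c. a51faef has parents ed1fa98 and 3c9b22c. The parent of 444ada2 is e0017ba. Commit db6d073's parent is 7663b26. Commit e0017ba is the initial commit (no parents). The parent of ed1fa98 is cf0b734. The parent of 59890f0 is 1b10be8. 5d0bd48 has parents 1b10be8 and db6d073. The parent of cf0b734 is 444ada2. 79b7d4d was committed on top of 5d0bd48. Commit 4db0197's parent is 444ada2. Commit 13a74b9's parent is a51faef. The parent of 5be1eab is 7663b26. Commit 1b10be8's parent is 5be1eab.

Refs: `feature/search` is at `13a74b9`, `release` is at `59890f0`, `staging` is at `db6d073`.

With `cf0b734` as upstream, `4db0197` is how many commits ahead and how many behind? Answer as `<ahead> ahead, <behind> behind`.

Reachable from 4db0197: {444ada2, 4db0197, e0017ba}.
Reachable from cf0b734: {444ada2, cf0b734, e0017ba}.
Only in 4db0197's history (ahead): {4db0197} — 1.
Only in cf0b734's history (behind): {cf0b734} — 1.

1 ahead, 1 behind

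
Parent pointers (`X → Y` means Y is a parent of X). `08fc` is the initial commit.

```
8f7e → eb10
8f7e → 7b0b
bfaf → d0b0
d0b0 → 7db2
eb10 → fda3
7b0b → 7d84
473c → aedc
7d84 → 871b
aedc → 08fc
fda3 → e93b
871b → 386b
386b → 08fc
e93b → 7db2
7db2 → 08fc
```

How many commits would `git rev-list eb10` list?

5

Walking parent pointers from eb10: reachable set = {08fc, 7db2, e93b, eb10, fda3}.
That is 5 commits.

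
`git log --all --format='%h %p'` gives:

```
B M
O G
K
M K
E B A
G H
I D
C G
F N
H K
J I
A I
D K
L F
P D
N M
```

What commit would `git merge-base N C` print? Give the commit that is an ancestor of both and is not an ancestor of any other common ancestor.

Ancestors of N: {K, M, N}.
Ancestors of C: {C, G, H, K}.
Common ancestors: {K}.
The only common ancestor is K, so it is the merge base.

K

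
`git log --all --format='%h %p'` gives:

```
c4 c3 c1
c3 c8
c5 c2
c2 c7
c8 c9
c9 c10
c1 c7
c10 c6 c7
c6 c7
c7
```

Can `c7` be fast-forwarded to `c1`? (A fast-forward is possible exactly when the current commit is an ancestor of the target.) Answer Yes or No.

A fast-forward from c7 to c1 is possible iff c7 is an ancestor of c1.
Ancestors of c1: {c1, c7}.
c7 is among them, so fast-forward is possible.

Yes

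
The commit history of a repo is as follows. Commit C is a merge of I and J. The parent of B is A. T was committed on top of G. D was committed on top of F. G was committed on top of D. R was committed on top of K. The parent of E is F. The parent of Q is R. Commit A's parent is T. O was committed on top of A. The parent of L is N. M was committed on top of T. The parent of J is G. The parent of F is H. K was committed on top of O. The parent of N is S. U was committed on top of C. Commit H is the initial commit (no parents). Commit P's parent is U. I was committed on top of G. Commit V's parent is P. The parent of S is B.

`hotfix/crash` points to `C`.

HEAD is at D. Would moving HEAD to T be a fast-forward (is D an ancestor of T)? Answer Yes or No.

A fast-forward from D to T is possible iff D is an ancestor of T.
Ancestors of T: {D, F, G, H, T}.
D is among them, so fast-forward is possible.

Yes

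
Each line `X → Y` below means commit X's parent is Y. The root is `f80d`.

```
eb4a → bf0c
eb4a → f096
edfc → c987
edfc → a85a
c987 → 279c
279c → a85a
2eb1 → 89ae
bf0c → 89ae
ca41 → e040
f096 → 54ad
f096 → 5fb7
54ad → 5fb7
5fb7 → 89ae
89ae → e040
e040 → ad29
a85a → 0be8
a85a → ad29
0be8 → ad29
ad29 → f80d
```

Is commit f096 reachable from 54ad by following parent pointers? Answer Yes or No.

Ancestors of 54ad: {54ad, 5fb7, 89ae, ad29, e040, f80d}.
f096 is not in that set, so it is not an ancestor of 54ad.

No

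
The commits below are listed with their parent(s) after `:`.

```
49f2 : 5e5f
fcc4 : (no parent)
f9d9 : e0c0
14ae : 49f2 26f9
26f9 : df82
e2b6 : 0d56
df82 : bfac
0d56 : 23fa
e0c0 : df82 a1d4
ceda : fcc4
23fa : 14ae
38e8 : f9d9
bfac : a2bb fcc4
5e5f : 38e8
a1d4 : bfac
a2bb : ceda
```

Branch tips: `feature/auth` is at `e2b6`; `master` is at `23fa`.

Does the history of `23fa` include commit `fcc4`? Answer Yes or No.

Yes

Ancestors of 23fa (commits reachable by following parents): {14ae, 23fa, 26f9, 38e8, 49f2, 5e5f, a1d4, a2bb, bfac, ceda, df82, e0c0, f9d9, fcc4}.
fcc4 is in that set, so it is an ancestor of 23fa.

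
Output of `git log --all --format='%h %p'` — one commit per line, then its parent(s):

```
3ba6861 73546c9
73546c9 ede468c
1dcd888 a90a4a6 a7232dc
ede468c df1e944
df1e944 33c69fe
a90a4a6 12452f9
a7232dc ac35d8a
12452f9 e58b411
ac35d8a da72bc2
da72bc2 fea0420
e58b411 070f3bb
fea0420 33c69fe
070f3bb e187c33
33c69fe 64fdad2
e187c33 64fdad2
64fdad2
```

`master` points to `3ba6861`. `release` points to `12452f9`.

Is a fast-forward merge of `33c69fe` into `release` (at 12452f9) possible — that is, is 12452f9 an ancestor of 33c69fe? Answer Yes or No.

No

A fast-forward from 12452f9 to 33c69fe is possible iff 12452f9 is an ancestor of 33c69fe.
Ancestors of 33c69fe: {33c69fe, 64fdad2}.
12452f9 is not among them, so fast-forward is not possible.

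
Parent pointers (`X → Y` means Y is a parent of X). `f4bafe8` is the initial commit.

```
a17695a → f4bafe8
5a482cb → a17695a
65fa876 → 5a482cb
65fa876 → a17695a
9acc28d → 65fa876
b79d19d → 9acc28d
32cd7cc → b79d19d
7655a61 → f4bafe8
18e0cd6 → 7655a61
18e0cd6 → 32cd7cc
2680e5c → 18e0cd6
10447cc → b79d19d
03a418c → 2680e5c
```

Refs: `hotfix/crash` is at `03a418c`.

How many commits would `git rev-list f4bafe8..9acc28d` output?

4

Reachable from 9acc28d: {5a482cb, 65fa876, 9acc28d, a17695a, f4bafe8}.
Reachable from f4bafe8: {f4bafe8}.
In 9acc28d's history but not f4bafe8's: {5a482cb, 65fa876, 9acc28d, a17695a} — 4 commits.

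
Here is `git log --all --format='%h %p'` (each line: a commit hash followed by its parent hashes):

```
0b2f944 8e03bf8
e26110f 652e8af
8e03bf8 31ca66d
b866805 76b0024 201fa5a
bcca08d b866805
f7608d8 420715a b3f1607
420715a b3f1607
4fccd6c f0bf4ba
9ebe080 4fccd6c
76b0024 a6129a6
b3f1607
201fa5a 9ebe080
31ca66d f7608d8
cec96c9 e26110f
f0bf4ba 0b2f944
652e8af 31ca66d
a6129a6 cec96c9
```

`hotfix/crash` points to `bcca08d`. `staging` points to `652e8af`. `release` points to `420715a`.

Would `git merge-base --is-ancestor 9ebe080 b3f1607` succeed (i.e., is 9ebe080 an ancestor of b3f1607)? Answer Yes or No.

Ancestors of b3f1607: {b3f1607}.
9ebe080 is not in that set, so it is not an ancestor of b3f1607.

No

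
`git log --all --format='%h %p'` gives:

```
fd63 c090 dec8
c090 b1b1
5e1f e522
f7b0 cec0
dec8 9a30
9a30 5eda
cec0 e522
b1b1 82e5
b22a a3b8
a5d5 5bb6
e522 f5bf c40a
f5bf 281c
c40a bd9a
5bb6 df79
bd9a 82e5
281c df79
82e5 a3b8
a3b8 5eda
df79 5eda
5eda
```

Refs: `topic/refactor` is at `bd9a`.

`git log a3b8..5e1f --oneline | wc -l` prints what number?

8

Reachable from 5e1f: {281c, 5e1f, 5eda, 82e5, a3b8, bd9a, c40a, df79, e522, f5bf}.
Reachable from a3b8: {5eda, a3b8}.
In 5e1f's history but not a3b8's: {281c, 5e1f, 82e5, bd9a, c40a, df79, e522, f5bf} — 8 commits.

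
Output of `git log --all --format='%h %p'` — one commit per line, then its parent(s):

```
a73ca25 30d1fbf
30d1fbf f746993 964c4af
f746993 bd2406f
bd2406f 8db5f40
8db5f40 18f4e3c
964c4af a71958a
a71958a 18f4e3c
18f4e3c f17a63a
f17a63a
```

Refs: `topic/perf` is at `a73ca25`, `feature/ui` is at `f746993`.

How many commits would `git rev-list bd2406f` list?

Walking parent pointers from bd2406f: reachable set = {18f4e3c, 8db5f40, bd2406f, f17a63a}.
That is 4 commits.

4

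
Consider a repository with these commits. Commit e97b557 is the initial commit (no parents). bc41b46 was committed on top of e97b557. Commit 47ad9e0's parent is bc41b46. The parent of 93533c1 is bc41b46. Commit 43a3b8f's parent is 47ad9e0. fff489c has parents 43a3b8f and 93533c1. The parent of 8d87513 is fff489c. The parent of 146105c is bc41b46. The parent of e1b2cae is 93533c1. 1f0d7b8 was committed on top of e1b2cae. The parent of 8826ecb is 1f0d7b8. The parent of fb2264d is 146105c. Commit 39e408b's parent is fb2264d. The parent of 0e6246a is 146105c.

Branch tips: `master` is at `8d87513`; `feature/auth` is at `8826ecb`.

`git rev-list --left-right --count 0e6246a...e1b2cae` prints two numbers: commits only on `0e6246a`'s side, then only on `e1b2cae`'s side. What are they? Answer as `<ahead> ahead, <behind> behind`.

Reachable from 0e6246a: {0e6246a, 146105c, bc41b46, e97b557}.
Reachable from e1b2cae: {93533c1, bc41b46, e1b2cae, e97b557}.
Only in 0e6246a's history (ahead): {0e6246a, 146105c} — 2.
Only in e1b2cae's history (behind): {93533c1, e1b2cae} — 2.

2 ahead, 2 behind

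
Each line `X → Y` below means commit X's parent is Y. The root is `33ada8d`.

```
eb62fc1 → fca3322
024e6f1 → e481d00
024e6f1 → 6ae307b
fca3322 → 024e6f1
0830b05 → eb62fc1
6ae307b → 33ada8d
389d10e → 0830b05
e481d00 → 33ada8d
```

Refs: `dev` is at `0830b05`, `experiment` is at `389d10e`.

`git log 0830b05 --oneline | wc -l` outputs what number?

7

Walking parent pointers from 0830b05: reachable set = {024e6f1, 0830b05, 33ada8d, 6ae307b, e481d00, eb62fc1, fca3322}.
That is 7 commits.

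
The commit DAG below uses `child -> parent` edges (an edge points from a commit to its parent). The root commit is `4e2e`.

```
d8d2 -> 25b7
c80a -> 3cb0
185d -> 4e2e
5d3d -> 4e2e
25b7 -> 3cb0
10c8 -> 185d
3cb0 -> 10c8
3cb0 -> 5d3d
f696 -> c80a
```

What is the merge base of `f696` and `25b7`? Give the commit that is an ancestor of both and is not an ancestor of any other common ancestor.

3cb0

Ancestors of f696: {10c8, 185d, 3cb0, 4e2e, 5d3d, c80a, f696}.
Ancestors of 25b7: {10c8, 185d, 25b7, 3cb0, 4e2e, 5d3d}.
Common ancestors: {10c8, 185d, 3cb0, 4e2e, 5d3d}.
Among these, 3cb0 is not an ancestor of any other common ancestor — it is the merge base.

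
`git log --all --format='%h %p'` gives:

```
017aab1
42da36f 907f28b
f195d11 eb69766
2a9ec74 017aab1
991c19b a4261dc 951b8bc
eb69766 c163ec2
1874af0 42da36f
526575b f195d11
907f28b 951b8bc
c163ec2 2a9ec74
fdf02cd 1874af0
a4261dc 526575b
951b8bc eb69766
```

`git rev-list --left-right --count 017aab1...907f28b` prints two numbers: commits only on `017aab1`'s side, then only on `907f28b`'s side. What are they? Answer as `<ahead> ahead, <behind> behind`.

0 ahead, 5 behind

Reachable from 017aab1: {017aab1}.
Reachable from 907f28b: {017aab1, 2a9ec74, 907f28b, 951b8bc, c163ec2, eb69766}.
Only in 017aab1's history (ahead): {} — 0.
Only in 907f28b's history (behind): {2a9ec74, 907f28b, 951b8bc, c163ec2, eb69766} — 5.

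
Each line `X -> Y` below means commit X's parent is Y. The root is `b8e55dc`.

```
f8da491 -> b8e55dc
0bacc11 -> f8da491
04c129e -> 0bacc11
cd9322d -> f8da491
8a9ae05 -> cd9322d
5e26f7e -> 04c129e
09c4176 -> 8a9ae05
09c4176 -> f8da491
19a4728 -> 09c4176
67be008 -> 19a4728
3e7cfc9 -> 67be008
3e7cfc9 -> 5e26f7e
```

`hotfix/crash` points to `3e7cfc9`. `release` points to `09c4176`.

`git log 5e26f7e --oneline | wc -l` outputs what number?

Walking parent pointers from 5e26f7e: reachable set = {04c129e, 0bacc11, 5e26f7e, b8e55dc, f8da491}.
That is 5 commits.

5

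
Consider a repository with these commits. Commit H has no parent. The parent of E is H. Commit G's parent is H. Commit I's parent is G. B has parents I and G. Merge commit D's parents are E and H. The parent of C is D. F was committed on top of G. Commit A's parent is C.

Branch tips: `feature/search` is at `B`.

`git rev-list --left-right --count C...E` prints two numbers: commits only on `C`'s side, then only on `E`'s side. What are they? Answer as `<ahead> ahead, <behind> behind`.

2 ahead, 0 behind

Reachable from C: {C, D, E, H}.
Reachable from E: {E, H}.
Only in C's history (ahead): {C, D} — 2.
Only in E's history (behind): {} — 0.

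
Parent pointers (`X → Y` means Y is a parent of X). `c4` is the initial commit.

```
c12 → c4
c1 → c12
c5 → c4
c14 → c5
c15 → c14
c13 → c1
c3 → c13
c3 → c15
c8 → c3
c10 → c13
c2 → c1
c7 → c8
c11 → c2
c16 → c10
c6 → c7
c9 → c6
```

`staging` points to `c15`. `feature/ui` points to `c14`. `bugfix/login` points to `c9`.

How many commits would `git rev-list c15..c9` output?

Reachable from c9: {c1, c12, c13, c14, c15, c3, c4, c5, c6, c7, c8, c9}.
Reachable from c15: {c14, c15, c4, c5}.
In c9's history but not c15's: {c1, c12, c13, c3, c6, c7, c8, c9} — 8 commits.

8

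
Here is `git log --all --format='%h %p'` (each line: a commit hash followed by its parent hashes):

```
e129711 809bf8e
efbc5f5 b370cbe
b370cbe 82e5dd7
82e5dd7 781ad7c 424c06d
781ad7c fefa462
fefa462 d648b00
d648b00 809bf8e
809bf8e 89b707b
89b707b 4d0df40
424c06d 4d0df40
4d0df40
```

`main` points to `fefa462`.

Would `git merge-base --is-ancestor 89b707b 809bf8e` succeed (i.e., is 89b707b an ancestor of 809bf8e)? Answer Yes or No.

Yes

Ancestors of 809bf8e (commits reachable by following parents): {4d0df40, 809bf8e, 89b707b}.
89b707b is in that set, so it is an ancestor of 809bf8e.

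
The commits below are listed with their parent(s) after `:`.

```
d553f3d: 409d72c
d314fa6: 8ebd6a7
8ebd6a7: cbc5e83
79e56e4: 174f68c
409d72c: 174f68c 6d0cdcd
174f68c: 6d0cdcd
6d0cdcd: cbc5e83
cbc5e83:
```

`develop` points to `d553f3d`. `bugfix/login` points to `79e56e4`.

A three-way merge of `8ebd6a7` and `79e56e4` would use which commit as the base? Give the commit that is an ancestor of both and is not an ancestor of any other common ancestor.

Ancestors of 8ebd6a7: {8ebd6a7, cbc5e83}.
Ancestors of 79e56e4: {174f68c, 6d0cdcd, 79e56e4, cbc5e83}.
Common ancestors: {cbc5e83}.
The only common ancestor is cbc5e83, so it is the merge base.

cbc5e83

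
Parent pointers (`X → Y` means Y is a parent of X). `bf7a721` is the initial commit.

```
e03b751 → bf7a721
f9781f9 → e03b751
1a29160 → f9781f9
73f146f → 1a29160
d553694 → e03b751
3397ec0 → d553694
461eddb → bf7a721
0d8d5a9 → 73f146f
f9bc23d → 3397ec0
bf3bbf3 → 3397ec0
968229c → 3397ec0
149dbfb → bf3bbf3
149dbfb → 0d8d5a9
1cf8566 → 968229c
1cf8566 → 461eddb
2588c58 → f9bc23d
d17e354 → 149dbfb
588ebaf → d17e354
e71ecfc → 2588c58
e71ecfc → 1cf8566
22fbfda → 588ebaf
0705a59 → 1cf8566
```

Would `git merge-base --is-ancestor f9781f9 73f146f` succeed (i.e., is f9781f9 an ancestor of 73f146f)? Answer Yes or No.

Yes

Ancestors of 73f146f (commits reachable by following parents): {1a29160, 73f146f, bf7a721, e03b751, f9781f9}.
f9781f9 is in that set, so it is an ancestor of 73f146f.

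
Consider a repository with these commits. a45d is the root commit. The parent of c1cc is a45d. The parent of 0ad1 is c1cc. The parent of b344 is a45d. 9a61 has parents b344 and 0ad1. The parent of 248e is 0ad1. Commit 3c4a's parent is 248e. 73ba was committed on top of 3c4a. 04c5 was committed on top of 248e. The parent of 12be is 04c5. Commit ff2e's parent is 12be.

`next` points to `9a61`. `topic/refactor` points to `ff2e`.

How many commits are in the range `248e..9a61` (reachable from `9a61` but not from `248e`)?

Reachable from 9a61: {0ad1, 9a61, a45d, b344, c1cc}.
Reachable from 248e: {0ad1, 248e, a45d, c1cc}.
In 9a61's history but not 248e's: {9a61, b344} — 2 commits.

2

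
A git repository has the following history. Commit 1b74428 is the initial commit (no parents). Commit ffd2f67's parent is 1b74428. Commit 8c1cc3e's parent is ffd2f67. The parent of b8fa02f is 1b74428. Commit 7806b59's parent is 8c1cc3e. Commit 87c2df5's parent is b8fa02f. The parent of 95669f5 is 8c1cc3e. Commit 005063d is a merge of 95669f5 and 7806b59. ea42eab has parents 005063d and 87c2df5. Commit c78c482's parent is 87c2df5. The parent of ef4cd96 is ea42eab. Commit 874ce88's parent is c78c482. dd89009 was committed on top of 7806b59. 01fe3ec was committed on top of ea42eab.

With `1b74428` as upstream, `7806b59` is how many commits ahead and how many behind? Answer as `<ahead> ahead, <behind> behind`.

Reachable from 7806b59: {1b74428, 7806b59, 8c1cc3e, ffd2f67}.
Reachable from 1b74428: {1b74428}.
Only in 7806b59's history (ahead): {7806b59, 8c1cc3e, ffd2f67} — 3.
Only in 1b74428's history (behind): {} — 0.

3 ahead, 0 behind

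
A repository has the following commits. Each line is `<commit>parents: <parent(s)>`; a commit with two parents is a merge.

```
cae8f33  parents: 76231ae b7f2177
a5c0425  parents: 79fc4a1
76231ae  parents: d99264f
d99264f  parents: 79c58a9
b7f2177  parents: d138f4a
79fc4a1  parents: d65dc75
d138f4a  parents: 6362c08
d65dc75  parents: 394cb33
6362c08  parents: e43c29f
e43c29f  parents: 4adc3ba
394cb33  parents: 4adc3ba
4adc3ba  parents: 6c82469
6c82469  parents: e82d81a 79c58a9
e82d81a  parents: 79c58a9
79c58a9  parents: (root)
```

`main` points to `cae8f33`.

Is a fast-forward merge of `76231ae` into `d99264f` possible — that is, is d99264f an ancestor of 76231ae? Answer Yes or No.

A fast-forward from d99264f to 76231ae is possible iff d99264f is an ancestor of 76231ae.
Ancestors of 76231ae: {76231ae, 79c58a9, d99264f}.
d99264f is among them, so fast-forward is possible.

Yes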